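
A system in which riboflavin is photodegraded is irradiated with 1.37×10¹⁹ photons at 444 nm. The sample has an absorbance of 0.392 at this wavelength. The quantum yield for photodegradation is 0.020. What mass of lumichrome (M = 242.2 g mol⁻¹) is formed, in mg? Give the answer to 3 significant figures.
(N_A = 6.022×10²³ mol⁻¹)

Moles of photons: 1.37×10¹⁹ / 6.022×10²³ = 2.275×10⁻⁵ mol.
Fraction absorbed: 1 − 10^(−0.392) = 0.5945.
Photons absorbed: 0.5945 × 2.275×10⁻⁵ = 1.352×10⁻⁵ mol.
Product: Φ × n_abs = 0.020 × 1.352×10⁻⁵ = 2.704×10⁻⁷ mol.
Mass: 2.704×10⁻⁷ × 242.2 = 6.549×10⁻⁵ g = 0.0655 mg.

0.0655 mg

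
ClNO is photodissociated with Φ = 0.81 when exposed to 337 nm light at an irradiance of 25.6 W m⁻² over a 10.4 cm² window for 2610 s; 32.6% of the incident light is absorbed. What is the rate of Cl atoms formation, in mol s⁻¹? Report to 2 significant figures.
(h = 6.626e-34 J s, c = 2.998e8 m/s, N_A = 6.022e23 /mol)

Photon energy at 337 nm: hc/λ = (6.626e-34)(2.998e8)/(337e-9) = 5.895e-19 J.
Energy delivered: (25.6 W m⁻²)(10.4e-4 m²)(2610 s) = 69.49 J.
Photons incident: 69.49 / 5.895e-19 = 1.179e20, i.e. 1.179e20/6.022e23 = 1.958e-4 mol.
Photons absorbed: 0.326 × 1.958e-4 = 6.383e-5 mol.
Product formed: 0.81 × 6.383e-5 = 5.170e-5 mol.
Rate: 5.170e-5 / 2610 s = 2.0e-8 mol s⁻¹.

2.0e-8 mol s⁻¹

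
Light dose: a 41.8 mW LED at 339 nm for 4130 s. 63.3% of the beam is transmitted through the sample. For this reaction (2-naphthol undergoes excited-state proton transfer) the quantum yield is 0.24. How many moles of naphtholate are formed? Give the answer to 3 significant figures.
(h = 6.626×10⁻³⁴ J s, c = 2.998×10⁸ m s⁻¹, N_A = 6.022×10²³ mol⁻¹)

Photon energy at 339 nm: hc/λ = (6.626×10⁻³⁴)(2.998×10⁸)/(339×10⁻⁹) = 5.860×10⁻¹⁹ J.
Energy delivered: (41.8 mW)(4130 s) = 172.6 J.
Photons incident: 172.6 / 5.860×10⁻¹⁹ = 2.945×10²⁰, i.e. 2.945×10²⁰/6.022×10²³ = 4.890×10⁻⁴ mol.
Fraction absorbed: 1 − 63.3/100 = 0.3670.
Photons absorbed: 0.3670 × 4.890×10⁻⁴ = 1.795×10⁻⁴ mol.
Product: Φ × n_abs = 0.24 × 1.795×10⁻⁴ = 4.308×10⁻⁵ mol.

4.31×10⁻⁵ mol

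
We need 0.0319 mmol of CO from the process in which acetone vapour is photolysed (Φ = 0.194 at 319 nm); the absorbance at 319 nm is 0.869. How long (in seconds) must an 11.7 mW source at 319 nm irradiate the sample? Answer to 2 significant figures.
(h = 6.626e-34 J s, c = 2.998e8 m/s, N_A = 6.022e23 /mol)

t ≈ 6100 s

Product: 0.0319 mmol = 3.19e-5 mol.
Photons that must be absorbed: 3.19e-5 / 0.194 = 1.644e-4 mol.
Fraction absorbed: 1 − 10^(−0.869) = 0.8648.
Incident photons needed: 1.644e-4 / 0.8648 = 1.901e-4 mol.
Photon energy: hc/λ = 6.227e-19 J; per mole, 3.750e5 J mol⁻¹.
Energy required: 1.901e-4 × 3.750e5 = 71.29 J.
Time: 71.29 J / 0.0117 W = 6100 s.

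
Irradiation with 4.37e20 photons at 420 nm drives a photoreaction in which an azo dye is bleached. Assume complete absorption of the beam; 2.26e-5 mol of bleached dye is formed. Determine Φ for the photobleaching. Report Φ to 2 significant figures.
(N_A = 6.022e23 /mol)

Moles of photons: 4.37e20 / 6.022e23 = 7.257e-4 mol.
Φ = 2.26e-5 mol / 7.257e-4 mol photons = 0.031.

Φ = 0.031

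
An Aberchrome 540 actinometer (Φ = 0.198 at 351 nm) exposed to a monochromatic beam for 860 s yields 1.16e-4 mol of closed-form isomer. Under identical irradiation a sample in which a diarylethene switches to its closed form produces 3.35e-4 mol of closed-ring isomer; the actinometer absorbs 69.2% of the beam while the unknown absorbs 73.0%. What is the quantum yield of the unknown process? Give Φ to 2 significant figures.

Φ = 0.54

Photons absorbed by the actinometer: 1.16e-4 / 0.198 = 5.859e-4 mol.
Incident flux: 5.859e-4 / 0.692 = 8.467e-4 einstein.
Absorbed by unknown: 0.730 × 8.467e-4 = 6.181e-4 mol.
Φ(unknown) = 3.35e-4 / 6.181e-4 = 0.54.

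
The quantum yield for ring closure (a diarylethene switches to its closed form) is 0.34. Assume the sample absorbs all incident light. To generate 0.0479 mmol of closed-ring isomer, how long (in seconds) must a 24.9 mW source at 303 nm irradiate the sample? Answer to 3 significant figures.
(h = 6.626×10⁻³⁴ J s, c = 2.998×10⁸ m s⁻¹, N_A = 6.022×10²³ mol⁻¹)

Product: 0.0479 mmol = 4.79×10⁻⁵ mol.
Photons that must be absorbed: 4.79×10⁻⁵ / 0.34 = 1.409×10⁻⁴ mol.
Photon energy: hc/λ = 6.556×10⁻¹⁹ J; per mole, 3.948×10⁵ J mol⁻¹.
Energy required: 1.409×10⁻⁴ × 3.948×10⁵ = 55.63 J.
Time: 55.63 J / 0.0249 W = 2230 s.

t ≈ 2230 s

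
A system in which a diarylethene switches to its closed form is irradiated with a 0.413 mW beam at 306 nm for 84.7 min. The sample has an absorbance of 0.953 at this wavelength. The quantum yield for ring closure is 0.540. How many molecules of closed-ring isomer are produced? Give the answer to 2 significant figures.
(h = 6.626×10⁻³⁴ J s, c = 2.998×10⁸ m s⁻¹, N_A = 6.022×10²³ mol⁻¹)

Photon energy at 306 nm: hc/λ = (6.626×10⁻³⁴)(2.998×10⁸)/(306×10⁻⁹) = 6.492×10⁻¹⁹ J.
Energy delivered: (0.413 mW)(5082 s) = 2.099 J.
Photons incident: 2.099 / 6.492×10⁻¹⁹ = 3.233×10¹⁸, i.e. 3.233×10¹⁸/6.022×10²³ = 5.369×10⁻⁶ mol.
Fraction absorbed: 1 − 10^(−0.953) = 0.8886.
Photons absorbed: 0.8886 × 5.369×10⁻⁶ = 4.771×10⁻⁶ mol.
Product: Φ × n_abs = 0.540 × 4.771×10⁻⁶ = 2.576×10⁻⁶ mol.
As a count: 2.576×10⁻⁶ × 6.022×10²³ = 1.6×10¹⁸.

1.6×10¹⁸ molecules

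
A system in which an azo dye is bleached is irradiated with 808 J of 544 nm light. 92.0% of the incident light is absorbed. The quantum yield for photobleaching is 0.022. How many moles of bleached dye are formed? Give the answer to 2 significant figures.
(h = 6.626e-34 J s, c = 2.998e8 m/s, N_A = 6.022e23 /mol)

7.4e-5 mol

Photon energy at 544 nm: hc/λ = (6.626e-34)(2.998e8)/(544e-9) = 3.652e-19 J.
Photons incident: 808 / 3.652e-19 = 2.212e21, i.e. 2.212e21/6.022e23 = 0.003673 mol.
Photons absorbed: 0.920 × 0.003673 = 0.003379 mol.
Product: Φ × n_abs = 0.022 × 0.003379 = 7.434e-5 mol.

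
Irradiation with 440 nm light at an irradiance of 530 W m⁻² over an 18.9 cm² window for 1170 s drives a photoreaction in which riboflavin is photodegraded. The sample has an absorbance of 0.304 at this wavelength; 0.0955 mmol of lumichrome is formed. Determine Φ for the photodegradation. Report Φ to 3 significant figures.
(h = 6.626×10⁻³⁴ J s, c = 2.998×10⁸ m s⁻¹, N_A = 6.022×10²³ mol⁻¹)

Φ = 0.0440

Product: 0.0955 mmol = 9.55×10⁻⁵ mol.
Photon energy at 440 nm: hc/λ = (6.626×10⁻³⁴)(2.998×10⁸)/(440×10⁻⁹) = 4.515×10⁻¹⁹ J.
Energy delivered: (530 W m⁻²)(18.9×10⁻⁴ m²)(1170 s) = 1172 J.
Photons incident: 1172 / 4.515×10⁻¹⁹ = 2.596×10²¹, i.e. 2.596×10²¹/6.022×10²³ = 0.004311 mol.
Fraction absorbed: 1 − 10^(−0.304) = 0.5034.
Photons absorbed: 0.5034 × 0.004311 = 0.002170 mol.
Φ = 9.55×10⁻⁵ mol / 0.002170 mol photons = 0.0440.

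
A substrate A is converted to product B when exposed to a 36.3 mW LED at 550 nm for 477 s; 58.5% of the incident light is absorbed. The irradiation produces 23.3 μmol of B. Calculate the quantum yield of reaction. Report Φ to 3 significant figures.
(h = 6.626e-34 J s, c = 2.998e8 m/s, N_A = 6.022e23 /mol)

Φ = 0.500

Product: 23.3 μmol = 2.33e-5 mol.
Photon energy at 550 nm: hc/λ = (6.626e-34)(2.998e8)/(550e-9) = 3.612e-19 J.
Energy delivered: (36.3 mW)(477 s) = 17.32 J.
Photons incident: 17.32 / 3.612e-19 = 4.795e19, i.e. 4.795e19/6.022e23 = 7.962e-5 mol.
Photons absorbed: 0.585 × 7.962e-5 = 4.658e-5 mol.
Φ = 2.33e-5 mol / 4.658e-5 mol photons = 0.500.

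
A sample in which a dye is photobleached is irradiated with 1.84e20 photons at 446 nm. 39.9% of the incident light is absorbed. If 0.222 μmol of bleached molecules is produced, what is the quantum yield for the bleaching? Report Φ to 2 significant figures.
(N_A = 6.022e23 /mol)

Φ = 0.0018

Product: 0.222 μmol = 2.22e-7 mol.
Moles of photons: 1.84e20 / 6.022e23 = 3.055e-4 mol.
Photons absorbed: 0.399 × 3.055e-4 = 1.219e-4 mol.
Φ = 2.22e-7 mol / 1.219e-4 mol photons = 0.0018.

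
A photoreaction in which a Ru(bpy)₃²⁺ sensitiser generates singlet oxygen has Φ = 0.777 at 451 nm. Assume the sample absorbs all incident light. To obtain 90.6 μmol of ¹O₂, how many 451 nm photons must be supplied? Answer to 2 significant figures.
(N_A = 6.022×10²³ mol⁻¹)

7.0×10¹⁹ photons

Product: 90.6 μmol = 9.06×10⁻⁵ mol.
Photons that must be absorbed: 9.06×10⁻⁵ / 0.777 = 1.166×10⁻⁴ mol.
Photon count: 1.166×10⁻⁴ × 6.022×10²³ = 7.0×10¹⁹.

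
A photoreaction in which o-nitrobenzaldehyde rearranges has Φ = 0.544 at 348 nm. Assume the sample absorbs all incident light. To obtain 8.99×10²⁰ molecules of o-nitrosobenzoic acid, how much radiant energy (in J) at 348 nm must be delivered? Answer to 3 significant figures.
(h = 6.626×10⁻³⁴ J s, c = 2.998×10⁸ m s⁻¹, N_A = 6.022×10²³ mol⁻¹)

943 J

Product: 8.99×10²⁰ / 6.022×10²³ = 0.001493 mol.
Photons that must be absorbed: 0.001493 / 0.544 = 0.002744 mol.
Photon energy: hc/λ = 5.708×10⁻¹⁹ J; per mole, 3.437×10⁵ J mol⁻¹.
Energy required: 0.002744 × 3.437×10⁵ = 943 J.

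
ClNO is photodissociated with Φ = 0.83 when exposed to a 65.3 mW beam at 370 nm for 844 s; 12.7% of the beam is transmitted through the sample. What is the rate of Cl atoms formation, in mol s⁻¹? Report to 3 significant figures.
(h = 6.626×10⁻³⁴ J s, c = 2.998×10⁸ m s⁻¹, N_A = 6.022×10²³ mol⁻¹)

1.46×10⁻⁷ mol s⁻¹

Photon energy at 370 nm: hc/λ = (6.626×10⁻³⁴)(2.998×10⁸)/(370×10⁻⁹) = 5.369×10⁻¹⁹ J.
Energy delivered: (65.3 mW)(844 s) = 55.11 J.
Photons incident: 55.11 / 5.369×10⁻¹⁹ = 1.026×10²⁰, i.e. 1.026×10²⁰/6.022×10²³ = 1.704×10⁻⁴ mol.
Fraction absorbed: 1 − 12.7/100 = 0.8730.
Photons absorbed: 0.8730 × 1.704×10⁻⁴ = 1.488×10⁻⁴ mol.
Product formed: 0.83 × 1.488×10⁻⁴ = 1.235×10⁻⁴ mol.
Rate: 1.235×10⁻⁴ / 844 s = 1.46×10⁻⁷ mol s⁻¹.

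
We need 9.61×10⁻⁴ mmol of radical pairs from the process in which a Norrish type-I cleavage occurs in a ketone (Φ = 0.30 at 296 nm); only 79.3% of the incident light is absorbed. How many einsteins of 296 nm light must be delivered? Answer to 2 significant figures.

Product: 9.61×10⁻⁴ mmol = 9.61×10⁻⁷ mol.
Photons that must be absorbed: 9.61×10⁻⁷ / 0.30 = 3.203×10⁻⁶ mol.
Incident photons needed: 3.203×10⁻⁶ / 0.793 = 4.039×10⁻⁶ mol.

4.0×10⁻⁶ einstein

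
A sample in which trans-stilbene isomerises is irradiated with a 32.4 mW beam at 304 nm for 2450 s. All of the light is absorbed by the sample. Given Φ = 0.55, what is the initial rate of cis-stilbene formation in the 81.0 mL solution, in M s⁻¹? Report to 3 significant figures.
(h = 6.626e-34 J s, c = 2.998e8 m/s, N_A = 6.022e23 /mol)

5.59e-7 M s⁻¹

Photon energy at 304 nm: hc/λ = (6.626e-34)(2.998e8)/(304e-9) = 6.534e-19 J.
Energy delivered: (32.4 mW)(2450 s) = 79.38 J.
Photons incident: 79.38 / 6.534e-19 = 1.215e20, i.e. 1.215e20/6.022e23 = 2.018e-4 mol.
Product formed: 0.55 × 2.018e-4 = 1.110e-4 mol.
Rate: 1.110e-4 mol / (2450 s × 0.081 L) = 5.59e-7 M s⁻¹.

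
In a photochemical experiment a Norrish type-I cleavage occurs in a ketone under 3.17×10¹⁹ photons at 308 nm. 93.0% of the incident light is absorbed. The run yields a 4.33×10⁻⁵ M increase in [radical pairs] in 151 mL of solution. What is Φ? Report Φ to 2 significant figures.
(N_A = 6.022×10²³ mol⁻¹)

Product: (4.33×10⁻⁵ M)(0.151 L) = 6.538×10⁻⁶ mol.
Moles of photons: 3.17×10¹⁹ / 6.022×10²³ = 5.264×10⁻⁵ mol.
Photons absorbed: 0.930 × 5.264×10⁻⁵ = 4.896×10⁻⁵ mol.
Φ = 6.538×10⁻⁶ mol / 4.896×10⁻⁵ mol photons = 0.13.

Φ = 0.13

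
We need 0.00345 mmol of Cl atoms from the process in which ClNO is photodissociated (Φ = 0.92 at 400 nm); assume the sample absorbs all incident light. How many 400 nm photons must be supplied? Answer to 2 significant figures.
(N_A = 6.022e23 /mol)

Product: 0.00345 mmol = 3.45e-6 mol.
Photons that must be absorbed: 3.45e-6 / 0.92 = 3.750e-6 mol.
Photon count: 3.750e-6 × 6.022e23 = 2.3e18.

2.3e18 photons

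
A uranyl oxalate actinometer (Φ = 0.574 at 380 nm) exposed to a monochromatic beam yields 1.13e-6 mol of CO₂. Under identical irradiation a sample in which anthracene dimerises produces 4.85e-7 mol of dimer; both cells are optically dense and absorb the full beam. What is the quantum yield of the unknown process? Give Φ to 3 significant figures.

Φ = 0.246

Photons absorbed by the actinometer: 1.13e-6 / 0.574 = 1.969e-6 mol.
Φ(unknown) = 4.85e-7 / 1.969e-6 = 0.246.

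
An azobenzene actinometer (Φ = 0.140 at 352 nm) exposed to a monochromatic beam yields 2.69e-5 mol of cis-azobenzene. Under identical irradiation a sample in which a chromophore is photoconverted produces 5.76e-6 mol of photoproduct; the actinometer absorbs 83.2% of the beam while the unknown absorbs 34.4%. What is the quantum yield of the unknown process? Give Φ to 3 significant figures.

Photons absorbed by the actinometer: 2.69e-5 / 0.140 = 1.921e-4 mol.
Incident flux: 1.921e-4 / 0.832 = 2.309e-4 einstein.
Absorbed by unknown: 0.344 × 2.309e-4 = 7.943e-5 mol.
Φ(unknown) = 5.76e-6 / 7.943e-5 = 0.0725.

Φ = 0.0725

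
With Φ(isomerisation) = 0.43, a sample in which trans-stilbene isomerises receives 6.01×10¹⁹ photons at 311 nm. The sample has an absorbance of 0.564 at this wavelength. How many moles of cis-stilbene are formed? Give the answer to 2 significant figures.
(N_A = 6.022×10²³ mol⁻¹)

3.1×10⁻⁵ mol

Moles of photons: 6.01×10¹⁹ / 6.022×10²³ = 9.980×10⁻⁵ mol.
Fraction absorbed: 1 − 10^(−0.564) = 0.7271.
Photons absorbed: 0.7271 × 9.980×10⁻⁵ = 7.256×10⁻⁵ mol.
Product: Φ × n_abs = 0.43 × 7.256×10⁻⁵ = 3.120×10⁻⁵ mol.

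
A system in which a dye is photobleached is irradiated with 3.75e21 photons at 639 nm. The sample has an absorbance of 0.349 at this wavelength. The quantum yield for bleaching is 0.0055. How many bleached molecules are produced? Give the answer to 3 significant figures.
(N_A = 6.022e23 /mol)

Moles of photons: 3.75e21 / 6.022e23 = 0.006227 mol.
Fraction absorbed: 1 − 10^(−0.349) = 0.5523.
Photons absorbed: 0.5523 × 0.006227 = 0.003439 mol.
Product: Φ × n_abs = 0.0055 × 0.003439 = 1.891e-5 mol.
As a count: 1.891e-5 × 6.022e23 = 1.14e19.

1.14e19 bleached molecules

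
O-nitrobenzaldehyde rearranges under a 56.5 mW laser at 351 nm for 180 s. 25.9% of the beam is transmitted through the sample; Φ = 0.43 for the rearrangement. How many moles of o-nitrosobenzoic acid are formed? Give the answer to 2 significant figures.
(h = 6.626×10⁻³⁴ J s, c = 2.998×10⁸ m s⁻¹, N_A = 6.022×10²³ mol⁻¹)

Photon energy at 351 nm: hc/λ = (6.626×10⁻³⁴)(2.998×10⁸)/(351×10⁻⁹) = 5.659×10⁻¹⁹ J.
Energy delivered: (56.5 mW)(180 s) = 10.17 J.
Photons incident: 10.17 / 5.659×10⁻¹⁹ = 1.797×10¹⁹, i.e. 1.797×10¹⁹/6.022×10²³ = 2.984×10⁻⁵ mol.
Fraction absorbed: 1 − 25.9/100 = 0.7410.
Photons absorbed: 0.7410 × 2.984×10⁻⁵ = 2.211×10⁻⁵ mol.
Product: Φ × n_abs = 0.43 × 2.211×10⁻⁵ = 9.507×10⁻⁶ mol.

9.5×10⁻⁶ mol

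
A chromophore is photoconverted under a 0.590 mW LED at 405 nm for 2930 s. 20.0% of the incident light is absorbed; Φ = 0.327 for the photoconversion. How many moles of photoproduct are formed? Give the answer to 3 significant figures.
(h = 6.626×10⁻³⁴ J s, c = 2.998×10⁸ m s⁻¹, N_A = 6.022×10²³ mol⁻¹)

Photon energy at 405 nm: hc/λ = (6.626×10⁻³⁴)(2.998×10⁸)/(405×10⁻⁹) = 4.905×10⁻¹⁹ J.
Energy delivered: (0.590 mW)(2930 s) = 1.729 J.
Photons incident: 1.729 / 4.905×10⁻¹⁹ = 3.525×10¹⁸, i.e. 3.525×10¹⁸/6.022×10²³ = 5.854×10⁻⁶ mol.
Photons absorbed: 0.200 × 5.854×10⁻⁶ = 1.171×10⁻⁶ mol.
Product: Φ × n_abs = 0.327 × 1.171×10⁻⁶ = 3.829×10⁻⁷ mol.

3.83×10⁻⁷ mol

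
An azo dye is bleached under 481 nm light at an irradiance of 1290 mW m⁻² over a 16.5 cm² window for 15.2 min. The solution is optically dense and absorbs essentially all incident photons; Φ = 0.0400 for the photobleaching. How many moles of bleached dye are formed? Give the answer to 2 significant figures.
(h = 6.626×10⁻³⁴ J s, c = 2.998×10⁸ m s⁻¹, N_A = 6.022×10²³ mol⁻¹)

3.1×10⁻⁷ mol

Photon energy at 481 nm: hc/λ = (6.626×10⁻³⁴)(2.998×10⁸)/(481×10⁻⁹) = 4.130×10⁻¹⁹ J.
Energy delivered: (1290 mW m⁻²)(16.5×10⁻⁴ m²)(912 s) = 1.941 J.
Photons incident: 1.941 / 4.130×10⁻¹⁹ = 4.700×10¹⁸, i.e. 4.700×10¹⁸/6.022×10²³ = 7.805×10⁻⁶ mol.
Product: Φ × n_abs = 0.0400 × 7.805×10⁻⁶ = 3.122×10⁻⁷ mol.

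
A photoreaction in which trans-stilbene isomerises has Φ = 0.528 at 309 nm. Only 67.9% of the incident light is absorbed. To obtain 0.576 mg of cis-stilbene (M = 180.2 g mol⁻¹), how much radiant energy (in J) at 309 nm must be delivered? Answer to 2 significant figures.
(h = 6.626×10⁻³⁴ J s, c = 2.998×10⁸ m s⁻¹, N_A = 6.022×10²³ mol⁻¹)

Product: 0.576 mg / 180.2 g mol⁻¹ = 3.196×10⁻⁶ mol.
Photons that must be absorbed: 3.196×10⁻⁶ / 0.528 = 6.053×10⁻⁶ mol.
Incident photons needed: 6.053×10⁻⁶ / 0.679 = 8.915×10⁻⁶ mol.
Photon energy: hc/λ = 6.429×10⁻¹⁹ J; per mole, 3.872×10⁵ J mol⁻¹.
Energy required: 8.915×10⁻⁶ × 3.872×10⁵ = 3.5 J.

3.5 J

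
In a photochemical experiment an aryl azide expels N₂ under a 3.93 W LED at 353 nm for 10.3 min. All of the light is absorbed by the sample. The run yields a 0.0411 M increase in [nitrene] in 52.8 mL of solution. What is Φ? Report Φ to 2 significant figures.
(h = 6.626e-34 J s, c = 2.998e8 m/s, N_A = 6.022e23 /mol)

Φ = 0.30

Product: (0.0411 M)(0.0528 L) = 0.002170 mol.
Photon energy at 353 nm: hc/λ = (6.626e-34)(2.998e8)/(353e-9) = 5.627e-19 J.
Energy delivered: (3.93 W)(618 s) = 2429 J.
Photons incident: 2429 / 5.627e-19 = 4.317e21, i.e. 4.317e21/6.022e23 = 0.007169 mol.
Φ = 0.002170 mol / 0.007169 mol photons = 0.30.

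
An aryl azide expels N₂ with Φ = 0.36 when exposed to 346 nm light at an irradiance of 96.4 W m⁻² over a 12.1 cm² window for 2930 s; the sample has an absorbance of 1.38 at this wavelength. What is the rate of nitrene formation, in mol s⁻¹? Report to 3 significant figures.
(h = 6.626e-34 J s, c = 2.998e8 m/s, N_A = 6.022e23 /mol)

1.16e-7 mol s⁻¹

Photon energy at 346 nm: hc/λ = (6.626e-34)(2.998e8)/(346e-9) = 5.741e-19 J.
Energy delivered: (96.4 W m⁻²)(12.1e-4 m²)(2930 s) = 341.8 J.
Photons incident: 341.8 / 5.741e-19 = 5.954e20, i.e. 5.954e20/6.022e23 = 9.887e-4 mol.
Fraction absorbed: 1 − 10^(−1.38) = 0.9583.
Photons absorbed: 0.9583 × 9.887e-4 = 9.475e-4 mol.
Product formed: 0.36 × 9.475e-4 = 3.411e-4 mol.
Rate: 3.411e-4 / 2930 s = 1.16e-7 mol s⁻¹.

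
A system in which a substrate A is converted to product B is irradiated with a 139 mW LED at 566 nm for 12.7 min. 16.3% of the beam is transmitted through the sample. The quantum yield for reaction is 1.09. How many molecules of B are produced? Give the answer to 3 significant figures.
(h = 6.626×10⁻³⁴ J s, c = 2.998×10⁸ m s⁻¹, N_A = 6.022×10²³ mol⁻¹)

2.75×10²⁰ molecules

Photon energy at 566 nm: hc/λ = (6.626×10⁻³⁴)(2.998×10⁸)/(566×10⁻⁹) = 3.510×10⁻¹⁹ J.
Energy delivered: (139 mW)(762 s) = 105.9 J.
Photons incident: 105.9 / 3.510×10⁻¹⁹ = 3.017×10²⁰, i.e. 3.017×10²⁰/6.022×10²³ = 5.010×10⁻⁴ mol.
Fraction absorbed: 1 − 16.3/100 = 0.8370.
Photons absorbed: 0.8370 × 5.010×10⁻⁴ = 4.193×10⁻⁴ mol.
Product: Φ × n_abs = 1.09 × 4.193×10⁻⁴ = 4.570×10⁻⁴ mol.
As a count: 4.570×10⁻⁴ × 6.022×10²³ = 2.75×10²⁰.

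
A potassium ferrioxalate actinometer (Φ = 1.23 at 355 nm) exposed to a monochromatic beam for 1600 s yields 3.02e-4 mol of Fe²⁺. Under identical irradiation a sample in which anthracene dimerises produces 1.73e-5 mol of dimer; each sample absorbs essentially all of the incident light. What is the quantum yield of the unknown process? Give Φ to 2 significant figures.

Φ = 0.070

Photons absorbed by the actinometer: 3.02e-4 / 1.23 = 2.455e-4 mol.
Φ(unknown) = 1.73e-5 / 2.455e-4 = 0.070.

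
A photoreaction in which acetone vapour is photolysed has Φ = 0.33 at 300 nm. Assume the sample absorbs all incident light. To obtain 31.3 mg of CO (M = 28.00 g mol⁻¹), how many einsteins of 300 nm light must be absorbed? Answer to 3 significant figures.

Product: 31.3 mg / 28.00 g mol⁻¹ = 0.001118 mol.
Photons that must be absorbed: 0.001118 / 0.33 = 0.003388 mol.

0.00339 einstein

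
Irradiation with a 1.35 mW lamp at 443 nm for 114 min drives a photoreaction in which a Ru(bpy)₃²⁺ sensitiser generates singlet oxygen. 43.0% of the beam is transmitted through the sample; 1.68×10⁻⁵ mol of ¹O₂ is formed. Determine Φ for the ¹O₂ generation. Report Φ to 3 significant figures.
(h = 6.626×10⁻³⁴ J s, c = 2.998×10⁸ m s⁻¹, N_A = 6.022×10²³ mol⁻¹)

Photon energy at 443 nm: hc/λ = (6.626×10⁻³⁴)(2.998×10⁸)/(443×10⁻⁹) = 4.484×10⁻¹⁹ J.
Energy delivered: (1.35 mW)(6840 s) = 9.234 J.
Photons incident: 9.234 / 4.484×10⁻¹⁹ = 2.059×10¹⁹, i.e. 2.059×10¹⁹/6.022×10²³ = 3.419×10⁻⁵ mol.
Fraction absorbed: 1 − 43.0/100 = 0.5700.
Photons absorbed: 0.5700 × 3.419×10⁻⁵ = 1.949×10⁻⁵ mol.
Φ = 1.68×10⁻⁵ mol / 1.949×10⁻⁵ mol photons = 0.862.

Φ = 0.862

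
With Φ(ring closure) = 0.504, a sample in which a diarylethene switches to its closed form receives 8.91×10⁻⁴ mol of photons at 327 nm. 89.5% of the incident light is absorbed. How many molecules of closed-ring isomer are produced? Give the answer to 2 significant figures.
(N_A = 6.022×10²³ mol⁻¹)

2.4×10²⁰ molecules

Photons absorbed: 0.895 × 8.91×10⁻⁴ = 7.974×10⁻⁴ mol.
Product: Φ × n_abs = 0.504 × 7.974×10⁻⁴ = 4.019×10⁻⁴ mol.
As a count: 4.019×10⁻⁴ × 6.022×10²³ = 2.4×10²⁰.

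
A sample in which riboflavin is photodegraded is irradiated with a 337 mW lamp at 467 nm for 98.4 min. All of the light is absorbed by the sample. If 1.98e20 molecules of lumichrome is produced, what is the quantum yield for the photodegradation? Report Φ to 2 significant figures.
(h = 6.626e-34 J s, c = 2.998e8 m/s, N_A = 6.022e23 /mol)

Φ = 0.042

Product: 1.98e20 / 6.022e23 = 3.288e-4 mol.
Photon energy at 467 nm: hc/λ = (6.626e-34)(2.998e8)/(467e-9) = 4.254e-19 J.
Energy delivered: (337 mW)(5904 s) = 1990 J.
Photons incident: 1990 / 4.254e-19 = 4.678e21, i.e. 4.678e21/6.022e23 = 0.007768 mol.
Φ = 3.288e-4 mol / 0.007768 mol photons = 0.042.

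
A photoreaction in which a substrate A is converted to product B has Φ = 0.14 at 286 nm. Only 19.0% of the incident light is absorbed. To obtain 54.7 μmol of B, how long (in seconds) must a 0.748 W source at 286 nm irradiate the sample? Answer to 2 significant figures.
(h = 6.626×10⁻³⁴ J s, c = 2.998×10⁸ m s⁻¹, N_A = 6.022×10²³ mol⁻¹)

t ≈ 1100 s

Product: 54.7 μmol = 5.47×10⁻⁵ mol.
Photons that must be absorbed: 5.47×10⁻⁵ / 0.14 = 3.907×10⁻⁴ mol.
Incident photons needed: 3.907×10⁻⁴ / 0.190 = 0.002056 mol.
Photon energy: hc/λ = 6.946×10⁻¹⁹ J; per mole, 4.183×10⁵ J mol⁻¹.
Energy required: 0.002056 × 4.183×10⁵ = 860.0 J.
Time: 860.0 J / 0.748 W = 1100 s.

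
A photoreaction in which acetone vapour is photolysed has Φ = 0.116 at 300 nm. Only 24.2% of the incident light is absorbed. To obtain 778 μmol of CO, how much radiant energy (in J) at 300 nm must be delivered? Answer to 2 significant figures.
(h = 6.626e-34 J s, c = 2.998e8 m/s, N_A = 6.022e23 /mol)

Product: 778 μmol = 7.78e-4 mol.
Photons that must be absorbed: 7.78e-4 / 0.116 = 0.006707 mol.
Incident photons needed: 0.006707 / 0.242 = 0.02771 mol.
Photon energy: hc/λ = 6.622e-19 J; per mole, 3.988e5 J mol⁻¹.
Energy required: 0.02771 × 3.988e5 = 1.1e4 J.

1.1e4 J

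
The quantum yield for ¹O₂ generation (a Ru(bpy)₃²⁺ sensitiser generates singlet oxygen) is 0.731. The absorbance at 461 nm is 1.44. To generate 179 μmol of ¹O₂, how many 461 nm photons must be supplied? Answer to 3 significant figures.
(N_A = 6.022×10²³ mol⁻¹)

Product: 179 μmol = 1.79×10⁻⁴ mol.
Photons that must be absorbed: 1.79×10⁻⁴ / 0.731 = 2.449×10⁻⁴ mol.
Fraction absorbed: 1 − 10^(−1.44) = 0.9637.
Incident photons needed: 2.449×10⁻⁴ / 0.9637 = 2.541×10⁻⁴ mol.
Photon count: 2.541×10⁻⁴ × 6.022×10²³ = 1.53×10²⁰.

1.53×10²⁰ photons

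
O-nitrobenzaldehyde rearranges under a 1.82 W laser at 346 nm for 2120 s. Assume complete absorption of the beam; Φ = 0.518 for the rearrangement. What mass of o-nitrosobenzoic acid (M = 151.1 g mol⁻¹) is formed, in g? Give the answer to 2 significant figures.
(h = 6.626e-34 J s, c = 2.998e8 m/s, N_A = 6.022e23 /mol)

0.87 g

Photon energy at 346 nm: hc/λ = (6.626e-34)(2.998e8)/(346e-9) = 5.741e-19 J.
Energy delivered: (1.82 W)(2120 s) = 3858 J.
Photons incident: 3858 / 5.741e-19 = 6.720e21, i.e. 6.720e21/6.022e23 = 0.01116 mol.
Product: Φ × n_abs = 0.518 × 0.01116 = 0.005781 mol.
Mass: 0.005781 × 151.1 = 0.8735 g = 0.87 g.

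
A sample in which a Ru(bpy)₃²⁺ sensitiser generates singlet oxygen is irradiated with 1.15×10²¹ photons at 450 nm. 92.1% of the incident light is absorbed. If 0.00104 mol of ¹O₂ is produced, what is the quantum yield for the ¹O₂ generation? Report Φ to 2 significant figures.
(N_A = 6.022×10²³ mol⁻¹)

Φ = 0.59

Moles of photons: 1.15×10²¹ / 6.022×10²³ = 0.001910 mol.
Photons absorbed: 0.921 × 0.001910 = 0.001759 mol.
Φ = 0.00104 mol / 0.001759 mol photons = 0.59.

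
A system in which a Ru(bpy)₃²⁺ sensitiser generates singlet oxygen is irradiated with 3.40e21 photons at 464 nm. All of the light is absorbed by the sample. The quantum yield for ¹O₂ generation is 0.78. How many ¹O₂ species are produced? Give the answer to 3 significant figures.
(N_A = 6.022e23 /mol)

2.65e21 species

Moles of photons: 3.40e21 / 6.022e23 = 0.005646 mol.
Product: Φ × n_abs = 0.78 × 0.005646 = 0.004404 mol.
As a count: 0.004404 × 6.022e23 = 2.65e21.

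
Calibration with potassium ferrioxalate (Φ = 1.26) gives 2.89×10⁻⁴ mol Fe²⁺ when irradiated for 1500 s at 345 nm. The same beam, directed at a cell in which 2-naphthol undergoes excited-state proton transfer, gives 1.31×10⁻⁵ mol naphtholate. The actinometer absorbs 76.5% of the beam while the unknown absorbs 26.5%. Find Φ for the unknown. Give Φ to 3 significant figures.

Photons absorbed by the actinometer: 2.89×10⁻⁴ / 1.26 = 2.294×10⁻⁴ mol.
Incident flux: 2.294×10⁻⁴ / 0.765 = 2.999×10⁻⁴ einstein.
Absorbed by unknown: 0.265 × 2.999×10⁻⁴ = 7.947×10⁻⁵ mol.
Φ(unknown) = 1.31×10⁻⁵ / 7.947×10⁻⁵ = 0.165.

Φ = 0.165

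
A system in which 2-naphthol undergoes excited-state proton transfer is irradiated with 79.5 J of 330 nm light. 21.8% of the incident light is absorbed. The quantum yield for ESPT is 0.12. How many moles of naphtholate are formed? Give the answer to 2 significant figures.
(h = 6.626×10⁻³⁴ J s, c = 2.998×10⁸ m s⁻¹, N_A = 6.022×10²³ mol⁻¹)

Photon energy at 330 nm: hc/λ = (6.626×10⁻³⁴)(2.998×10⁸)/(330×10⁻⁹) = 6.020×10⁻¹⁹ J.
Photons incident: 79.5 / 6.020×10⁻¹⁹ = 1.321×10²⁰, i.e. 1.321×10²⁰/6.022×10²³ = 2.194×10⁻⁴ mol.
Photons absorbed: 0.218 × 2.194×10⁻⁴ = 4.783×10⁻⁵ mol.
Product: Φ × n_abs = 0.12 × 4.783×10⁻⁵ = 5.740×10⁻⁶ mol.

5.7×10⁻⁶ mol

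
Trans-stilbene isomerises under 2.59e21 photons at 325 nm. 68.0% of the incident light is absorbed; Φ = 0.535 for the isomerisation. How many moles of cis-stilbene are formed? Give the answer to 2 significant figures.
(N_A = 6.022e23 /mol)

Moles of photons: 2.59e21 / 6.022e23 = 0.004301 mol.
Photons absorbed: 0.680 × 0.004301 = 0.002925 mol.
Product: Φ × n_abs = 0.535 × 0.002925 = 0.001565 mol.

0.0016 mol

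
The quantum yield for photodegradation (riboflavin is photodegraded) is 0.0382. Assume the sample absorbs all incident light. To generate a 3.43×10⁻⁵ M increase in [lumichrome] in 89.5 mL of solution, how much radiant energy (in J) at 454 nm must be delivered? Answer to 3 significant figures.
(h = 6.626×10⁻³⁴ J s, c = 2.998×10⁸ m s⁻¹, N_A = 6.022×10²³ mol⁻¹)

21.2 J

Product: (3.43×10⁻⁵ M)(0.0895 L) = 3.070×10⁻⁶ mol.
Photons that must be absorbed: 3.070×10⁻⁶ / 0.0382 = 8.037×10⁻⁵ mol.
Photon energy: hc/λ = 4.375×10⁻¹⁹ J; per mole, 2.635×10⁵ J mol⁻¹.
Energy required: 8.037×10⁻⁵ × 2.635×10⁵ = 21.2 J.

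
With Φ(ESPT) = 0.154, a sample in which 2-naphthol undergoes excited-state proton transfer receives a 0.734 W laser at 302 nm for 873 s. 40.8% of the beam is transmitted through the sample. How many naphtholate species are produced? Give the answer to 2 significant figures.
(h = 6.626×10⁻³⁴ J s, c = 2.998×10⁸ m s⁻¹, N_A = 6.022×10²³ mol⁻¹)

8.9×10¹⁹ species

Photon energy at 302 nm: hc/λ = (6.626×10⁻³⁴)(2.998×10⁸)/(302×10⁻⁹) = 6.578×10⁻¹⁹ J.
Energy delivered: (0.734 W)(873 s) = 640.8 J.
Photons incident: 640.8 / 6.578×10⁻¹⁹ = 9.742×10²⁰, i.e. 9.742×10²⁰/6.022×10²³ = 0.001618 mol.
Fraction absorbed: 1 − 40.8/100 = 0.5920.
Photons absorbed: 0.5920 × 0.001618 = 9.579×10⁻⁴ mol.
Product: Φ × n_abs = 0.154 × 9.579×10⁻⁴ = 1.475×10⁻⁴ mol.
As a count: 1.475×10⁻⁴ × 6.022×10²³ = 8.9×10¹⁹.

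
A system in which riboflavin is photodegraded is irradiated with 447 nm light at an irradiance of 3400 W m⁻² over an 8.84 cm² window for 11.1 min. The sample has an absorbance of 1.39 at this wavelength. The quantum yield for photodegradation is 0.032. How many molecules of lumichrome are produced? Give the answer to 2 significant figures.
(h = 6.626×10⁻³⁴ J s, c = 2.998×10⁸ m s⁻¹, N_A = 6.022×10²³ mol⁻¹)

Photon energy at 447 nm: hc/λ = (6.626×10⁻³⁴)(2.998×10⁸)/(447×10⁻⁹) = 4.444×10⁻¹⁹ J.
Energy delivered: (3400 W m⁻²)(8.84×10⁻⁴ m²)(666 s) = 2002 J.
Photons incident: 2002 / 4.444×10⁻¹⁹ = 4.505×10²¹, i.e. 4.505×10²¹/6.022×10²³ = 0.007481 mol.
Fraction absorbed: 1 − 10^(−1.39) = 0.9593.
Photons absorbed: 0.9593 × 0.007481 = 0.007177 mol.
Product: Φ × n_abs = 0.032 × 0.007177 = 2.297×10⁻⁴ mol.
As a count: 2.297×10⁻⁴ × 6.022×10²³ = 1.4×10²⁰.

1.4×10²⁰ molecules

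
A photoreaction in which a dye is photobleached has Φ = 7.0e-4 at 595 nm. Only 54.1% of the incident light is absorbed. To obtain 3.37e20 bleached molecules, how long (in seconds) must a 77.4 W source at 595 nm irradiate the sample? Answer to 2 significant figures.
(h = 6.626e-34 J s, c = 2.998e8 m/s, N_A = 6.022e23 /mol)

Product: 3.37e20 / 6.022e23 = 5.596e-4 mol.
Photons that must be absorbed: 5.596e-4 / 7.0e-4 = 0.7994 mol.
Incident photons needed: 0.7994 / 0.541 = 1.478 mol.
Photon energy: hc/λ = 3.339e-19 J; per mole, 2.011e5 J mol⁻¹.
Energy required: 1.478 × 2.011e5 = 2.972e5 J.
Time: 2.972e5 J / 77.4 W = 3800 s.

t ≈ 3800 s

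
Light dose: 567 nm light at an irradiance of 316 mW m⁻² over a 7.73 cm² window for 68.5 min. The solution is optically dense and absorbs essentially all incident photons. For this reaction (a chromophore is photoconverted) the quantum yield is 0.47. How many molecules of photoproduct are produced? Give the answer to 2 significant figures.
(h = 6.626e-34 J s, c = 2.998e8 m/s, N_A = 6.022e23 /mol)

Photon energy at 567 nm: hc/λ = (6.626e-34)(2.998e8)/(567e-9) = 3.503e-19 J.
Energy delivered: (316 mW m⁻²)(7.73e-4 m²)(4110 s) = 1.004 J.
Photons incident: 1.004 / 3.503e-19 = 2.866e18, i.e. 2.866e18/6.022e23 = 4.759e-6 mol.
Product: Φ × n_abs = 0.47 × 4.759e-6 = 2.237e-6 mol.
As a count: 2.237e-6 × 6.022e23 = 1.3e18.

1.3e18 molecules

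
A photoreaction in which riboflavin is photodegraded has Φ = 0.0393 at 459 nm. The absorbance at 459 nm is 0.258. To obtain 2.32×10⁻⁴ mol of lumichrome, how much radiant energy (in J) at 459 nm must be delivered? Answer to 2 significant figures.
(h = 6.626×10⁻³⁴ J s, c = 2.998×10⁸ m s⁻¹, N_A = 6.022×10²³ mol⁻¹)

3400 J

Photons that must be absorbed: 2.32×10⁻⁴ / 0.0393 = 0.005903 mol.
Fraction absorbed: 1 − 10^(−0.258) = 0.4479.
Incident photons needed: 0.005903 / 0.4479 = 0.01318 mol.
Photon energy: hc/λ = 4.328×10⁻¹⁹ J; per mole, 2.606×10⁵ J mol⁻¹.
Energy required: 0.01318 × 2.606×10⁵ = 3400 J.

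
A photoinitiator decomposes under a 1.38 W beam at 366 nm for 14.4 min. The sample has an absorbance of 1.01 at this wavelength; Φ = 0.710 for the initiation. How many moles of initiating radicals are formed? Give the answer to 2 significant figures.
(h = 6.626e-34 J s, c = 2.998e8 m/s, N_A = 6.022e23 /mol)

Photon energy at 366 nm: hc/λ = (6.626e-34)(2.998e8)/(366e-9) = 5.428e-19 J.
Energy delivered: (1.38 W)(864 s) = 1192 J.
Photons incident: 1192 / 5.428e-19 = 2.196e21, i.e. 2.196e21/6.022e23 = 0.003647 mol.
Fraction absorbed: 1 − 10^(−1.01) = 0.9023.
Photons absorbed: 0.9023 × 0.003647 = 0.003291 mol.
Product: Φ × n_abs = 0.710 × 0.003291 = 0.002337 mol.

0.0023 mol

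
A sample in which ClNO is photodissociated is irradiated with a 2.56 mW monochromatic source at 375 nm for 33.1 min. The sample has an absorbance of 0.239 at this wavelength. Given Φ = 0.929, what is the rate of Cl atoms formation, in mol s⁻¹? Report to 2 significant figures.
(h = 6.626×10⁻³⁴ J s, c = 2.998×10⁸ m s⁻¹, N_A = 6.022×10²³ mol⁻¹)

Photon energy at 375 nm: hc/λ = (6.626×10⁻³⁴)(2.998×10⁸)/(375×10⁻⁹) = 5.297×10⁻¹⁹ J.
Energy delivered: (2.56 mW)(1986 s) = 5.084 J.
Photons incident: 5.084 / 5.297×10⁻¹⁹ = 9.598×10¹⁸, i.e. 9.598×10¹⁸/6.022×10²³ = 1.594×10⁻⁵ mol.
Fraction absorbed: 1 − 10^(−0.239) = 0.4232.
Photons absorbed: 0.4232 × 1.594×10⁻⁵ = 6.746×10⁻⁶ mol.
Product formed: 0.929 × 6.746×10⁻⁶ = 6.267×10⁻⁶ mol.
Rate: 6.267×10⁻⁶ / 1986 s = 3.2×10⁻⁹ mol s⁻¹.

3.2×10⁻⁹ mol s⁻¹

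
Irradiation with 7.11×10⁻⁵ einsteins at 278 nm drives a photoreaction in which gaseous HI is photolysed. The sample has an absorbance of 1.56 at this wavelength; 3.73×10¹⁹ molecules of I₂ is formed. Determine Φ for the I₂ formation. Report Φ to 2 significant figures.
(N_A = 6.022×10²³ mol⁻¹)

Φ = 0.90

Product: 3.73×10¹⁹ / 6.022×10²³ = 6.194×10⁻⁵ mol.
Fraction absorbed: 1 − 10^(−1.56) = 0.9725.
Photons absorbed: 0.9725 × 7.11×10⁻⁵ = 6.914×10⁻⁵ mol.
Φ = 6.194×10⁻⁵ mol / 6.914×10⁻⁵ mol photons = 0.90.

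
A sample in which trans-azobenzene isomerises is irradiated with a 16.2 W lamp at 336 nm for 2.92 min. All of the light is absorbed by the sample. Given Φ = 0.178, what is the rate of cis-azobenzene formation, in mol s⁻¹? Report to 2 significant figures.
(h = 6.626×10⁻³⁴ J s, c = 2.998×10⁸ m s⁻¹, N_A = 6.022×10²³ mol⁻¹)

Photon energy at 336 nm: hc/λ = (6.626×10⁻³⁴)(2.998×10⁸)/(336×10⁻⁹) = 5.912×10⁻¹⁹ J.
Energy delivered: (16.2 W)(175.2 s) = 2838 J.
Photons incident: 2838 / 5.912×10⁻¹⁹ = 4.800×10²¹, i.e. 4.800×10²¹/6.022×10²³ = 0.007971 mol.
Product formed: 0.178 × 0.007971 = 0.001419 mol.
Rate: 0.001419 / 175.2 s = 8.1×10⁻⁶ mol s⁻¹.

8.1×10⁻⁶ mol s⁻¹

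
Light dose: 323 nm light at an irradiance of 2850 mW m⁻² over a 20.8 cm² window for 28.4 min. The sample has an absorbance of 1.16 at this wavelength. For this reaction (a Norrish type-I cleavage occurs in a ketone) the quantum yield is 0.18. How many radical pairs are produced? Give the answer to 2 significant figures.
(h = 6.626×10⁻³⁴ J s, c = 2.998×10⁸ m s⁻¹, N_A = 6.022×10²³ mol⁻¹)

Photon energy at 323 nm: hc/λ = (6.626×10⁻³⁴)(2.998×10⁸)/(323×10⁻⁹) = 6.150×10⁻¹⁹ J.
Energy delivered: (2850 mW m⁻²)(20.8×10⁻⁴ m²)(1704 s) = 10.10 J.
Photons incident: 10.10 / 6.150×10⁻¹⁹ = 1.642×10¹⁹, i.e. 1.642×10¹⁹/6.022×10²³ = 2.727×10⁻⁵ mol.
Fraction absorbed: 1 − 10^(−1.16) = 0.9308.
Photons absorbed: 0.9308 × 2.727×10⁻⁵ = 2.538×10⁻⁵ mol.
Product: Φ × n_abs = 0.18 × 2.538×10⁻⁵ = 4.568×10⁻⁶ mol.
As a count: 4.568×10⁻⁶ × 6.022×10²³ = 2.8×10¹⁸.

2.8×10¹⁸ radical pairs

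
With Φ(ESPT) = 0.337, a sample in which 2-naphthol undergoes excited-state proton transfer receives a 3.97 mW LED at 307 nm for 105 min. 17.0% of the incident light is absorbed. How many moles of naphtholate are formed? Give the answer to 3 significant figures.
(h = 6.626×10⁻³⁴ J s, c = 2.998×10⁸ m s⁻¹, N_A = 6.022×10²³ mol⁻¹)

Photon energy at 307 nm: hc/λ = (6.626×10⁻³⁴)(2.998×10⁸)/(307×10⁻⁹) = 6.471×10⁻¹⁹ J.
Energy delivered: (3.97 mW)(6300 s) = 25.01 J.
Photons incident: 25.01 / 6.471×10⁻¹⁹ = 3.865×10¹⁹, i.e. 3.865×10¹⁹/6.022×10²³ = 6.418×10⁻⁵ mol.
Photons absorbed: 0.170 × 6.418×10⁻⁵ = 1.091×10⁻⁵ mol.
Product: Φ × n_abs = 0.337 × 1.091×10⁻⁵ = 3.677×10⁻⁶ mol.

3.68×10⁻⁶ mol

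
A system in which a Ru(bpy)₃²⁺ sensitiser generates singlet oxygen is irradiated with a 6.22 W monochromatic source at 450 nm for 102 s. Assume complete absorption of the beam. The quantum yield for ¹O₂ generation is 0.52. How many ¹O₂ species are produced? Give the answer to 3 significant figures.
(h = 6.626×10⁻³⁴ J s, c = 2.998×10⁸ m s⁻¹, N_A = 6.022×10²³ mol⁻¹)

7.47×10²⁰ species

Photon energy at 450 nm: hc/λ = (6.626×10⁻³⁴)(2.998×10⁸)/(450×10⁻⁹) = 4.414×10⁻¹⁹ J.
Energy delivered: (6.22 W)(102 s) = 634.4 J.
Photons incident: 634.4 / 4.414×10⁻¹⁹ = 1.437×10²¹, i.e. 1.437×10²¹/6.022×10²³ = 0.002386 mol.
Product: Φ × n_abs = 0.52 × 0.002386 = 0.001241 mol.
As a count: 0.001241 × 6.022×10²³ = 7.47×10²⁰.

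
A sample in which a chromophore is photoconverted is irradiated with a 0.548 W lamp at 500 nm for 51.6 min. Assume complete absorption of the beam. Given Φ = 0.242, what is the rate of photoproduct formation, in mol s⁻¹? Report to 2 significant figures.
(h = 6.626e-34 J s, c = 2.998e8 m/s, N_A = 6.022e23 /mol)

5.5e-7 mol s⁻¹

Photon energy at 500 nm: hc/λ = (6.626e-34)(2.998e8)/(500e-9) = 3.973e-19 J.
Energy delivered: (0.548 W)(3096 s) = 1697 J.
Photons incident: 1697 / 3.973e-19 = 4.271e21, i.e. 4.271e21/6.022e23 = 0.007092 mol.
Product formed: 0.242 × 0.007092 = 0.001716 mol.
Rate: 0.001716 / 3096 s = 5.5e-7 mol s⁻¹.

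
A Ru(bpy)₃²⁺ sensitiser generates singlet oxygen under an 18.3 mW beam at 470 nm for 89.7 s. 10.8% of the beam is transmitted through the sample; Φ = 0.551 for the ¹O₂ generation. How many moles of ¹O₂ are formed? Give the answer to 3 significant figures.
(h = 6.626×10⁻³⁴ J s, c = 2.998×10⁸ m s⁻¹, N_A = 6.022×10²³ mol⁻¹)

3.17×10⁻⁶ mol

Photon energy at 470 nm: hc/λ = (6.626×10⁻³⁴)(2.998×10⁸)/(470×10⁻⁹) = 4.227×10⁻¹⁹ J.
Energy delivered: (18.3 mW)(89.7 s) = 1.642 J.
Photons incident: 1.642 / 4.227×10⁻¹⁹ = 3.885×10¹⁸, i.e. 3.885×10¹⁸/6.022×10²³ = 6.451×10⁻⁶ mol.
Fraction absorbed: 1 − 10.8/100 = 0.8920.
Photons absorbed: 0.8920 × 6.451×10⁻⁶ = 5.754×10⁻⁶ mol.
Product: Φ × n_abs = 0.551 × 5.754×10⁻⁶ = 3.170×10⁻⁶ mol.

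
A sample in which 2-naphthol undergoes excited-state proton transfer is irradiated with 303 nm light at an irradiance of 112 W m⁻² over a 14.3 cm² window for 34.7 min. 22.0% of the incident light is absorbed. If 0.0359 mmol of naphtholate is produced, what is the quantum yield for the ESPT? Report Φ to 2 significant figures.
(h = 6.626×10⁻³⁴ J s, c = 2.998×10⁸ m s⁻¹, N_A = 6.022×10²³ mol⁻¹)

Φ = 0.19

Product: 0.0359 mmol = 3.59×10⁻⁵ mol.
Photon energy at 303 nm: hc/λ = (6.626×10⁻³⁴)(2.998×10⁸)/(303×10⁻⁹) = 6.556×10⁻¹⁹ J.
Energy delivered: (112 W m⁻²)(14.3×10⁻⁴ m²)(2082 s) = 333.5 J.
Photons incident: 333.5 / 6.556×10⁻¹⁹ = 5.087×10²⁰, i.e. 5.087×10²⁰/6.022×10²³ = 8.447×10⁻⁴ mol.
Photons absorbed: 0.220 × 8.447×10⁻⁴ = 1.858×10⁻⁴ mol.
Φ = 3.59×10⁻⁵ mol / 1.858×10⁻⁴ mol photons = 0.19.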